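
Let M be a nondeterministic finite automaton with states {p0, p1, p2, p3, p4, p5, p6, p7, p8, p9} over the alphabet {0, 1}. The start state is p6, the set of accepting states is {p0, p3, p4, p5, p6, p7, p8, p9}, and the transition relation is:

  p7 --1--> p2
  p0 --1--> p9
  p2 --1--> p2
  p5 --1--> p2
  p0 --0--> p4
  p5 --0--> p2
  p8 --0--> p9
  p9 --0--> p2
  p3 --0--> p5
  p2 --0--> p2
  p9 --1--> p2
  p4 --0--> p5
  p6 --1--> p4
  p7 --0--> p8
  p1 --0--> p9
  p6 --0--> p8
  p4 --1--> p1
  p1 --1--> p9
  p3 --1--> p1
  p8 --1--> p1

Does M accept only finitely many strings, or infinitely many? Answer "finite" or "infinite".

finite

The useful states (reachable from p6 and able to reach an accepting state) are {p1, p4, p5, p6, p8, p9}.
Restricted to these states the transition graph has no cycle, so every accepting path has bounded length and L is finite.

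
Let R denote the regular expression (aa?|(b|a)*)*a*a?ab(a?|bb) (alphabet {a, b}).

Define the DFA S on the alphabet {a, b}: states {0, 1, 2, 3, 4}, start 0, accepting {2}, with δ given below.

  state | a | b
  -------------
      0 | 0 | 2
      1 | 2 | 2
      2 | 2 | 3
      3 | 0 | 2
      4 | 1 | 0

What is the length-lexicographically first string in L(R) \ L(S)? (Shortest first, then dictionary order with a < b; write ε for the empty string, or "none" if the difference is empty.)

The string bab is accepted by R but not by S.
No shorter string lies in the difference, and bab is the lexicographically first length-3 string in L(R) \ L(S).

bab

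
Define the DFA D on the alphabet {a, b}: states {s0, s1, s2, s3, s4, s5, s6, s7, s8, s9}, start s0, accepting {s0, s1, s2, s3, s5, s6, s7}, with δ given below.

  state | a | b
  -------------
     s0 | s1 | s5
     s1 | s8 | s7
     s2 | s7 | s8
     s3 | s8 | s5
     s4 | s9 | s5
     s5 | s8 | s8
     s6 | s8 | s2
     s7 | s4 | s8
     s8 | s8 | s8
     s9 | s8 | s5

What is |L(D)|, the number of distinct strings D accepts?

6

The useful subgraph on states {s0, s1, s4, s5, s7, s9} is acyclic, so L(D) is finite; the longest accepting path visits 6 useful states, giving maximum string length 5.
Counting accepting paths from s0 by length: 1 of length 0, 2 of length 1, 1 of length 2, 1 of length 4, 1 of length 5. Total 6.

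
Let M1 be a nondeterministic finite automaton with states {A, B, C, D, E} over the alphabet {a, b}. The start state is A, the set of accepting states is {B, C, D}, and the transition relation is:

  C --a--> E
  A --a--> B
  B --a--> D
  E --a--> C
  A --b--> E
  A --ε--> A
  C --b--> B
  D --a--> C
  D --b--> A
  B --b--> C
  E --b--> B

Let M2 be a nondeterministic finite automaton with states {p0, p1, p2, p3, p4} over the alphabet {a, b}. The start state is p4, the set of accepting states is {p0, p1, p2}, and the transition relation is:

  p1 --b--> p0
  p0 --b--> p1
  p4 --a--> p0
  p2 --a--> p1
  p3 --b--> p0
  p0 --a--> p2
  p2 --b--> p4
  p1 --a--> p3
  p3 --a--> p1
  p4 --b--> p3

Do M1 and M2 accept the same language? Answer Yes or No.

Exploring the product automaton M1 × M2 from the start pair (A, p4), following both machines on each input symbol, reaches 5 state pairs: (A, p4), (B, p0), (E, p3), (D, p2), (C, p1).
M1 accepts in {B, C, D} and M2 accepts in {p0, p1, p2}. In every reachable pair the two components are either both accepting — (B, p0), (D, p2), (C, p1) — or both non-accepting, so no string is accepted by exactly one of the machines: L(M1) \ L(M2) and L(M2) \ L(M1) are both empty.
Hence every string is accepted by M1 iff it is accepted by M2, and the two languages coincide.

Yes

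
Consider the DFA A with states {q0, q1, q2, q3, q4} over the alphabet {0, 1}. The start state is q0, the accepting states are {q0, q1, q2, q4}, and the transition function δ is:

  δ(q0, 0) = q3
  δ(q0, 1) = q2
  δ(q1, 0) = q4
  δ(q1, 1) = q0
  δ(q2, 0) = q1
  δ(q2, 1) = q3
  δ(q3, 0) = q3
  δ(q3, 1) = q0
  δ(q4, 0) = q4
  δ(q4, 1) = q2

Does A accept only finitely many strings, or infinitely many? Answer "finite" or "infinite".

infinite

State q0 is reachable from the start and can reach an accepting state, and it lies on the cycle q0 → q2 → q1 → q0.
Traversing that cycle any number of times yields accepted strings of unbounded length, so the language is infinite.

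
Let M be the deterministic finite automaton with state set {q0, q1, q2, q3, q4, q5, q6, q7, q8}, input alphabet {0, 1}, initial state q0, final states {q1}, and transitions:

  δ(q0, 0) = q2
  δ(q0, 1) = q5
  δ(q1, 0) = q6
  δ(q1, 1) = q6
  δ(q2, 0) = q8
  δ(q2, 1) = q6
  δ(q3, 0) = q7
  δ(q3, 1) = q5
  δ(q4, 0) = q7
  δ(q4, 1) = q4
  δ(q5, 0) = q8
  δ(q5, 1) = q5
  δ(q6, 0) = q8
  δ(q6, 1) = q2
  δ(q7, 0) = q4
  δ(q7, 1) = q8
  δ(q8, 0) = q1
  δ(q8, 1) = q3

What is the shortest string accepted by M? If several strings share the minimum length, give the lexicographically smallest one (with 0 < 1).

A breadth-first search from q0 reaches an accepting state first via the path q0 → q2 → q8 → q1 on input 000.
No string of length < 3 is accepted (BFS exhausts all shorter strings without reaching an accepting state), and 000 is the lexicographically least accepting string of length 3.

000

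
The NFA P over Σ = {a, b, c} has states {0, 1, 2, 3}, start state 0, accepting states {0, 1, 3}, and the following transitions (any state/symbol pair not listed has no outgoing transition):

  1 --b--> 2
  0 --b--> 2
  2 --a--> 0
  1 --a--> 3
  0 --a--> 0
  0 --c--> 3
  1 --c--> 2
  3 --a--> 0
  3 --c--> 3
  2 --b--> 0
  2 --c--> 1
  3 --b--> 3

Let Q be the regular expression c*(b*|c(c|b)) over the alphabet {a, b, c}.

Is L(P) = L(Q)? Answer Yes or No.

No

The string a is accepted by P but rejected by Q.
So L(P) ≠ L(Q).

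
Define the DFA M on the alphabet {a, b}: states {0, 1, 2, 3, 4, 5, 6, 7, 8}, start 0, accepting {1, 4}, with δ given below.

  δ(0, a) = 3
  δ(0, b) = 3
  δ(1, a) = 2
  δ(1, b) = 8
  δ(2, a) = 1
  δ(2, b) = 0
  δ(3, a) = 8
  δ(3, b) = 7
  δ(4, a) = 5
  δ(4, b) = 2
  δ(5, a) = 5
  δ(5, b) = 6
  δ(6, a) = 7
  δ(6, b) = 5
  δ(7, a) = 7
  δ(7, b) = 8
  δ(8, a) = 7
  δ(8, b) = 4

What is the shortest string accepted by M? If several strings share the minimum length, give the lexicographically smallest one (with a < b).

A breadth-first search from 0 reaches an accepting state first via the path 0 → 3 → 8 → 4 on input aab.
No string of length < 3 is accepted (BFS exhausts all shorter strings without reaching an accepting state), and aab is the lexicographically least accepting string of length 3.

aab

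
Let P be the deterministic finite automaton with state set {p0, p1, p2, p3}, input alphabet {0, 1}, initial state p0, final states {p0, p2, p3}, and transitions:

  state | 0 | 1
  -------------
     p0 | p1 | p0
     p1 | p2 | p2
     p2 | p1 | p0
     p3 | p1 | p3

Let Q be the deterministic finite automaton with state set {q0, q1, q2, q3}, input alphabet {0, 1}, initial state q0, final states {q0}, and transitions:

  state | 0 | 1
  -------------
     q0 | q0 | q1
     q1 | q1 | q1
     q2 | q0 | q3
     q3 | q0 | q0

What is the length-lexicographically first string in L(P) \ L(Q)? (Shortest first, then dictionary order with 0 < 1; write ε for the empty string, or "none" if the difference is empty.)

1

The string 1 is accepted by P but not by Q.
No shorter string lies in the difference, and 1 is the lexicographically first length-1 string in L(P) \ L(Q).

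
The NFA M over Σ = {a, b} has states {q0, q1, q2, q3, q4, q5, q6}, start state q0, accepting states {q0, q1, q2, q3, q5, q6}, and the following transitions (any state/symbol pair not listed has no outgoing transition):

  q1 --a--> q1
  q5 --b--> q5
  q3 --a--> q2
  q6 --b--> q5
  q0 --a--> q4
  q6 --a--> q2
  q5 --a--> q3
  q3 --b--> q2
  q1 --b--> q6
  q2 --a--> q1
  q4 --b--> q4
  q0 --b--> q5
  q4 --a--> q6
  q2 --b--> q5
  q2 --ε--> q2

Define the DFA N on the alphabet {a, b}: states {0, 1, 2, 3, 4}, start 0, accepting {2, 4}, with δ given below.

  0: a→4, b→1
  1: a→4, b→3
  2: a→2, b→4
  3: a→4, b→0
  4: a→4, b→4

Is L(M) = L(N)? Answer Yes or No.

The empty string ε is accepted by M but rejected by N.
So L(M) ≠ L(N).

No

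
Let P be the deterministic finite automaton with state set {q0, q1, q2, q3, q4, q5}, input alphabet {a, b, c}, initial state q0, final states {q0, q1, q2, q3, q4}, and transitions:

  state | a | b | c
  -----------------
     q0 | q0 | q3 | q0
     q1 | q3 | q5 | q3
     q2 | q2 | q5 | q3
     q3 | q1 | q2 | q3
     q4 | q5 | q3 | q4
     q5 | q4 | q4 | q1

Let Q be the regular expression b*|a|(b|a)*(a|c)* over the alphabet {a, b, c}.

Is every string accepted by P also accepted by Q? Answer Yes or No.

The string cb is in L(P) but not in L(Q).
So L(P) ⊄ L(Q).

No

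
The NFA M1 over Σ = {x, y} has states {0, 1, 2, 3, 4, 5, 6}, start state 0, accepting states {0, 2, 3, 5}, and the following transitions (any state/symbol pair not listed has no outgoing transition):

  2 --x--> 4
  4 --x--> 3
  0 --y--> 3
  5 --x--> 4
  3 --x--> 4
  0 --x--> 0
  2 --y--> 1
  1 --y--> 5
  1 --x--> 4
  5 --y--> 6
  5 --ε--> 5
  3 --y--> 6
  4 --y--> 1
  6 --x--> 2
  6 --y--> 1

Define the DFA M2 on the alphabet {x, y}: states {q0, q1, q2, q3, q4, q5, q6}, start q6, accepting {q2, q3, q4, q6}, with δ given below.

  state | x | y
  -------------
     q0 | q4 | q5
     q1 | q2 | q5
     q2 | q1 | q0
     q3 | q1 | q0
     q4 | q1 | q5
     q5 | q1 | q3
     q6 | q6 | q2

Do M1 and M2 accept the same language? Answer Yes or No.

Exploring the product automaton M1 × M2 from the start pair (0, q6), following both machines on each input symbol, reaches 7 state pairs: (0, q6), (3, q2), (4, q1), (6, q0), (1, q5), (2, q4), (5, q3).
M1 accepts in {0, 2, 3, 5} and M2 accepts in {q2, q3, q4, q6}. In every reachable pair the two components are either both accepting — (0, q6), (3, q2), (2, q4), (5, q3) — or both non-accepting, so no string is accepted by exactly one of the machines: L(M1) \ L(M2) and L(M2) \ L(M1) are both empty.
Hence every string is accepted by M1 iff it is accepted by M2, and the two languages coincide.

Yes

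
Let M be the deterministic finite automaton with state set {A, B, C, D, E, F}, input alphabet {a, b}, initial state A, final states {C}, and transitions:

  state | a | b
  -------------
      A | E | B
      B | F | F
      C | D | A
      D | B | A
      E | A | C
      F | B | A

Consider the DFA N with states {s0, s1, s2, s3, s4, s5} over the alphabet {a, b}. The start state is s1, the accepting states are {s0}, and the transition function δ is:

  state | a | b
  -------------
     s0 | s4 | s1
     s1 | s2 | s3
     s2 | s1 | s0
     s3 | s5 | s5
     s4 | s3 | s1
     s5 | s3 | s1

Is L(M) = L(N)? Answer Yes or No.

Exploring the product automaton M × N from the start pair (A, s1), following both machines on each input symbol, reaches 6 state pairs: (A, s1), (E, s2), (B, s3), (C, s0), (F, s5), (D, s4).
M accepts in {C} and N accepts in {s0}. In every reachable pair the two components are either both accepting — (C, s0) — or both non-accepting, so no string is accepted by exactly one of the machines: L(M) \ L(N) and L(N) \ L(M) are both empty.
Hence every string is accepted by M iff it is accepted by N, and the two languages coincide.

Yes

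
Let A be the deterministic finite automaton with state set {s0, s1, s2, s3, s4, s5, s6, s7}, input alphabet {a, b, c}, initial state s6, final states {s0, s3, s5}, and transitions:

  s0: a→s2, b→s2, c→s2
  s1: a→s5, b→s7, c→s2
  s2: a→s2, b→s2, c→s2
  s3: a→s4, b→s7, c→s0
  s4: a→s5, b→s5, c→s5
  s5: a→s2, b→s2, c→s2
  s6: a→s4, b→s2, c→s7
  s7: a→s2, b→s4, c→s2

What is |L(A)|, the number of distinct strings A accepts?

6

The useful subgraph on states {s4, s5, s6, s7} is acyclic, so L(A) is finite; the longest accepting path visits 4 useful states, giving maximum string length 3.
Counting accepting paths from s6 by length: 3 of length 2, 3 of length 3. Total 6.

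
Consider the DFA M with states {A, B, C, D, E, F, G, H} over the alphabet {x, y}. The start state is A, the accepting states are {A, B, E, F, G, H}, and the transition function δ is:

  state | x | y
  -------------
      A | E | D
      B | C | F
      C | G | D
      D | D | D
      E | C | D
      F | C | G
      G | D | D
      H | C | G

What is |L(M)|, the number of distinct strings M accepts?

3

The useful subgraph on states {A, C, E, G} is acyclic, so L(M) is finite; the longest accepting path visits 4 useful states, giving maximum string length 3.
Counting accepting paths from A by length: 1 of length 0, 1 of length 1, 1 of length 3. Total 3.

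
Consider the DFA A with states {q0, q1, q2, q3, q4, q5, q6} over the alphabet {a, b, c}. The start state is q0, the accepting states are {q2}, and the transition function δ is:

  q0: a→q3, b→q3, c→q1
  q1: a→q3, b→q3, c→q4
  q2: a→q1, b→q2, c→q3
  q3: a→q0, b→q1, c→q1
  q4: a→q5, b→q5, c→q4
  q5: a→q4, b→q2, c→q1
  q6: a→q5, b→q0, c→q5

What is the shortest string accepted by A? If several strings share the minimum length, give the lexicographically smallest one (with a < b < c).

A breadth-first search from q0 reaches an accepting state first via the path q0 → q1 → q4 → q5 → q2 on input ccab.
No string of length < 4 is accepted (BFS exhausts all shorter strings without reaching an accepting state), and ccab is the lexicographically least accepting string of length 4.

ccab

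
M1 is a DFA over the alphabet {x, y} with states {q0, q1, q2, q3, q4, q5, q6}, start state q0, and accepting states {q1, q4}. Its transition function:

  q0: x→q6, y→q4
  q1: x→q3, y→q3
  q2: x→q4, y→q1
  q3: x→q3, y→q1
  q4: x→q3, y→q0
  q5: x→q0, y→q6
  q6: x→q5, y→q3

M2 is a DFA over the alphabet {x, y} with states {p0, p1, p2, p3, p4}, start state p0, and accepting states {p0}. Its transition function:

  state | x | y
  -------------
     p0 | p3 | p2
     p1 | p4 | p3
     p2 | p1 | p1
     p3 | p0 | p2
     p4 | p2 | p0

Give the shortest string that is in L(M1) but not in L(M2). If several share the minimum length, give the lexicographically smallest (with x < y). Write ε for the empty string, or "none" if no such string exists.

y

The string y is accepted by M1 but not by M2.
No shorter string lies in the difference, and y is the lexicographically first length-1 string in L(M1) \ L(M2).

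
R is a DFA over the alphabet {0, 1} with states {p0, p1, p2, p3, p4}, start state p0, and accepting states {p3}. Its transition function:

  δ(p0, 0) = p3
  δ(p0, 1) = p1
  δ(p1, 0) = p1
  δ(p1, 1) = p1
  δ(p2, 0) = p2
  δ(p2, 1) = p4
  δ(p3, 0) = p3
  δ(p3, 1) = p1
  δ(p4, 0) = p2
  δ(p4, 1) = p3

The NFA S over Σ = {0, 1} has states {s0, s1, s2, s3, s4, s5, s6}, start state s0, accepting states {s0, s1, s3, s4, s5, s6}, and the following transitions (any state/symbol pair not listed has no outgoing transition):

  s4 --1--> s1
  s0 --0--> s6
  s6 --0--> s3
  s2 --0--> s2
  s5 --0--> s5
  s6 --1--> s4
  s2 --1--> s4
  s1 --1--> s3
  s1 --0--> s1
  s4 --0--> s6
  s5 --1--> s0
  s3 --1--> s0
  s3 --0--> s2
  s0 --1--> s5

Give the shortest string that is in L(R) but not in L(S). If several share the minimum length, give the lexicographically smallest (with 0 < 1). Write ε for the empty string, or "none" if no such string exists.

The string 000 is accepted by R but not by S.
No shorter string lies in the difference, and 000 is the lexicographically first length-3 string in L(R) \ L(S).

000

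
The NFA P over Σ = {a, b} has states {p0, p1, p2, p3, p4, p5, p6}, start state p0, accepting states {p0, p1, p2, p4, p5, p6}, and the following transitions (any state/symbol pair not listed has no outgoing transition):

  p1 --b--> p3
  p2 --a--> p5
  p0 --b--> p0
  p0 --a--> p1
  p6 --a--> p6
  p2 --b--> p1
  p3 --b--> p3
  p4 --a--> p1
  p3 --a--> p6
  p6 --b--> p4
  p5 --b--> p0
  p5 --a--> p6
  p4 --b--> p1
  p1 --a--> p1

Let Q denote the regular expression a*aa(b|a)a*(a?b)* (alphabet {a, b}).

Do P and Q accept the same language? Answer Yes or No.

No

The empty string ε is accepted by P but rejected by Q.
So L(P) ≠ L(Q).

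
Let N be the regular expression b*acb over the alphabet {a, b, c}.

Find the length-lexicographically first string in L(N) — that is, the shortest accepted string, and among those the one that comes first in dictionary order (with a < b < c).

acb

By inspection of the expression, no string of length less than 3 matches, and acb is the lexicographically first match of length 3.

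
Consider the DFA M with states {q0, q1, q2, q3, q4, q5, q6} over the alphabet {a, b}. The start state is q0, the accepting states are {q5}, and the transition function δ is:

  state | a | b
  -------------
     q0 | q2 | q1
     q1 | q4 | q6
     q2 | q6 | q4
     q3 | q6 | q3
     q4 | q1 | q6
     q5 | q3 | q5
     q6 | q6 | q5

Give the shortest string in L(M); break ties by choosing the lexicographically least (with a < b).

A breadth-first search from q0 reaches an accepting state first via the path q0 → q2 → q6 → q5 on input aab.
No string of length < 3 is accepted (BFS exhausts all shorter strings without reaching an accepting state), and aab is the lexicographically least accepting string of length 3.

aab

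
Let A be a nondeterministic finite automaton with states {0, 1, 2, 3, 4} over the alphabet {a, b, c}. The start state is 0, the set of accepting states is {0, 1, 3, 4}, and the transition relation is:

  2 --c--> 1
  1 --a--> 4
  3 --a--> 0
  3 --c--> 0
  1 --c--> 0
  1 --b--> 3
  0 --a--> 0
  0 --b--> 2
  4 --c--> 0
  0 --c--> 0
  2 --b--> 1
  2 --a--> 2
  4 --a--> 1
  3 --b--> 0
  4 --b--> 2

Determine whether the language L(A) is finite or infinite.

infinite

State 0 is reachable from the start and can reach an accepting state, and it lies on the cycle 0 → 0.
Traversing that cycle any number of times yields accepted strings of unbounded length, so the language is infinite.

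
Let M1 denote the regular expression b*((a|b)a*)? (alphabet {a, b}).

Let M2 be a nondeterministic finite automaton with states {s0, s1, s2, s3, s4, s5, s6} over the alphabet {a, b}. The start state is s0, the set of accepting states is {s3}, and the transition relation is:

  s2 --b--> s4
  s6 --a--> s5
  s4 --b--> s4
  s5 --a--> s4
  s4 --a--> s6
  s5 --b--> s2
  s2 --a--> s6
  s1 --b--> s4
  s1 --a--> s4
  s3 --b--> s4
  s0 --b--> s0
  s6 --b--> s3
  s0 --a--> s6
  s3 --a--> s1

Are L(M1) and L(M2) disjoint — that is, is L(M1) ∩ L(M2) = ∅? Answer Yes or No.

Converting the expression M1 to a DFA (subset construction, then merging equivalent states) gives the minimal DFA with states {r0, r1, r2}, start state r0, accepting states {r0, r1} and transitions r0: a→r1, b→r0; r1: a→r1, b→r2; r2: a→r2, b→r2.
Exploring the product automaton M1 × M2 from the start pair (r0, s0), following both machines on each input symbol, reaches 10 state pairs: (r0, s0), (r1, s6), (r1, s5), (r2, s3), (r1, s4), (r2, s2), (r2, s1), (r2, s4), (r2, s6), (r2, s5).
M1 accepts in {r0, r1} and M2 accepts in {s3}; no reachable pair has both components accepting, so no string drives both machines to acceptance simultaneously and L(M1) ∩ L(M2) = ∅.
So no string is accepted by both, and the intersection is empty.

Yes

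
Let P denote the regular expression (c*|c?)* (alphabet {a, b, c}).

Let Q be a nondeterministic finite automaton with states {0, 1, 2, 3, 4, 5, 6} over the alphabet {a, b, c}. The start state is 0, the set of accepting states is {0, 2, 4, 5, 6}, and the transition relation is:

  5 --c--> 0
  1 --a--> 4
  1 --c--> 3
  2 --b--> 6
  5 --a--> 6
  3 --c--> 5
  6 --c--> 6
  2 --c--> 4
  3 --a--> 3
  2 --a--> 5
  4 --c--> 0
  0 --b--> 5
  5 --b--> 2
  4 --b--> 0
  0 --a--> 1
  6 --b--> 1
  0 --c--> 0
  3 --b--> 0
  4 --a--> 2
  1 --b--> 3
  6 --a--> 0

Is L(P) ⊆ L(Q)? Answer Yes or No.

Yes

Converting the expression P to a DFA (subset construction, then merging equivalent states) gives the minimal DFA with states {p0, p1}, start state p0, accepting states {p0} and transitions p0: a→p1, b→p1, c→p0; p1: a→p1, b→p1, c→p1.
Exploring the product automaton P × Q from the start pair (p0, 0), following both machines on each input symbol, reaches 8 state pairs: (p0, 0), (p1, 1), (p1, 5), (p1, 4), (p1, 3), (p1, 6), (p1, 2), (p1, 0).
P accepts in {p0} and Q accepts in {0, 2, 4, 5, 6}. The reachable pairs whose P-component is accepting are (p0, 0); in each of them the Q-component is accepting too, so the product for L(P) \ L(Q) (P-component accepting, Q-component rejecting) has no reachable accepting pair and the difference is empty.
Hence every string in L(P) is also in L(Q).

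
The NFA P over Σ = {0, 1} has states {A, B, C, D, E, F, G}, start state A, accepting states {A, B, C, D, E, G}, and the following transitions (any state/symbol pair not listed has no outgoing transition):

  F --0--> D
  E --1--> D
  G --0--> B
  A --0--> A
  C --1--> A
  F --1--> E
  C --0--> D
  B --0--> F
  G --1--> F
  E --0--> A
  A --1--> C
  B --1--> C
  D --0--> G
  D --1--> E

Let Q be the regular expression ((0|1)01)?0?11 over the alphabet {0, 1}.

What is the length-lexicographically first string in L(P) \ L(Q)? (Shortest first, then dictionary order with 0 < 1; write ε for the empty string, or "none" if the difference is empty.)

ε

The empty string ε is accepted by P but not by Q.
Since ε is the unique shortest string, it is the required witness.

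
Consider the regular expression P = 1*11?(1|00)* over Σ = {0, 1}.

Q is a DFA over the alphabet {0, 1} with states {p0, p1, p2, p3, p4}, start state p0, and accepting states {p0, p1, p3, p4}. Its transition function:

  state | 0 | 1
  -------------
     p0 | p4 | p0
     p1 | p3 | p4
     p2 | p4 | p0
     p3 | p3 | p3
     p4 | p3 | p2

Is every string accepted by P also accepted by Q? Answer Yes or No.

Converting the expression P to a DFA (subset construction, then merging equivalent states) gives the minimal DFA with states {r0, r1, r2, r3}, start state r0, accepting states {r2} and transitions r0: 0→r1, 1→r2; r1: 0→r1, 1→r1; r2: 0→r3, 1→r2; r3: 0→r2, 1→r1.
Exploring the product automaton P × Q from the start pair (r0, p0), following both machines on each input symbol, reaches 9 state pairs: (r0, p0), (r1, p4), (r2, p0), (r1, p3), (r1, p2), (r3, p4), (r1, p0), (r2, p3), (r3, p3).
P accepts in {r2} and Q accepts in {p0, p1, p3, p4}. The reachable pairs whose P-component is accepting are (r2, p0), (r2, p3); in each of them the Q-component is accepting too, so the product for L(P) \ L(Q) (P-component accepting, Q-component rejecting) has no reachable accepting pair and the difference is empty.
Hence every string in L(P) is also in L(Q).

Yes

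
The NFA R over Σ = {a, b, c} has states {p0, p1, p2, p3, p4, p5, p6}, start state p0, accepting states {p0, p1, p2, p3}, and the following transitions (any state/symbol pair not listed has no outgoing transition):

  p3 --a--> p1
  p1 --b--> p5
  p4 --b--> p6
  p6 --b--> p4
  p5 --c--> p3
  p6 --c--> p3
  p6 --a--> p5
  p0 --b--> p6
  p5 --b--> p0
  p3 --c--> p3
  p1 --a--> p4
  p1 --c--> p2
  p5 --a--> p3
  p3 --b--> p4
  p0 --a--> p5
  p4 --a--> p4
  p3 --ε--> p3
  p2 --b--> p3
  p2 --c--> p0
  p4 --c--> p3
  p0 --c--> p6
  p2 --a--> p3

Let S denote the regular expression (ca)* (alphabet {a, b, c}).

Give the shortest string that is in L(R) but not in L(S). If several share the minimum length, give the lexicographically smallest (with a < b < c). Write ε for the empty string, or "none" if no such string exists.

The string aa is accepted by R but not by S.
No shorter string lies in the difference, and aa is the lexicographically first length-2 string in L(R) \ L(S).

aa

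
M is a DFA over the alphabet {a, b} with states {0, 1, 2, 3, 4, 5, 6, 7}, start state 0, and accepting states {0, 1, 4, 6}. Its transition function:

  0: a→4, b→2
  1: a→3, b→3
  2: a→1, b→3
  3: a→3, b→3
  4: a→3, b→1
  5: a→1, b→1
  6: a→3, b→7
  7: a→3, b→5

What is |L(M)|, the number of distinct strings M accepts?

The useful subgraph on states {0, 1, 2, 4} is acyclic, so L(M) is finite; the longest accepting path visits 3 useful states, giving maximum string length 2.
Counting accepting paths from 0 by length: 1 of length 0, 1 of length 1, 2 of length 2. Total 4.

4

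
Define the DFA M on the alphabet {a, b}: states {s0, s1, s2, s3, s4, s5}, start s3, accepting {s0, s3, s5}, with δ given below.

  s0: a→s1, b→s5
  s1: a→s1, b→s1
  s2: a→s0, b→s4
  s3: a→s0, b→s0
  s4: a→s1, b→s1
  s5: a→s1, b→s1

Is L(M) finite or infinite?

finite

The useful states (reachable from s3 and able to reach an accepting state) are {s0, s3, s5}.
Restricted to these states the transition graph has no cycle, so every accepting path has bounded length and L is finite.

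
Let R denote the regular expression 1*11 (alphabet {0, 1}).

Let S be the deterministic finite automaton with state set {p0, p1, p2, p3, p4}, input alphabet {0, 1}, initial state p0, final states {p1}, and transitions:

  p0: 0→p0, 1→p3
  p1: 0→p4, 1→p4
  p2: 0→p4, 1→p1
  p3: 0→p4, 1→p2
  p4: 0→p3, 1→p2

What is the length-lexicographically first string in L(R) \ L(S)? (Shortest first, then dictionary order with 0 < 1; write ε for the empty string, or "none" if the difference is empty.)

11

The string 11 is accepted by R but not by S.
No shorter string lies in the difference, and 11 is the lexicographically first length-2 string in L(R) \ L(S).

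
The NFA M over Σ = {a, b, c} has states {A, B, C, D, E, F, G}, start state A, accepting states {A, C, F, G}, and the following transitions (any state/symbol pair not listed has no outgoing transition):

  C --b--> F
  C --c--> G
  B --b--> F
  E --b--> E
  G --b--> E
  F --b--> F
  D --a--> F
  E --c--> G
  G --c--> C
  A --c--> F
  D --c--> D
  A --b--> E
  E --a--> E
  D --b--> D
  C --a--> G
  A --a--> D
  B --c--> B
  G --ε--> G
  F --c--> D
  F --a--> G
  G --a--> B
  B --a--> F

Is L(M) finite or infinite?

infinite

State D is reachable from the start and can reach an accepting state, and it lies on the cycle D → D.
Traversing that cycle any number of times yields accepted strings of unbounded length, so the language is infinite.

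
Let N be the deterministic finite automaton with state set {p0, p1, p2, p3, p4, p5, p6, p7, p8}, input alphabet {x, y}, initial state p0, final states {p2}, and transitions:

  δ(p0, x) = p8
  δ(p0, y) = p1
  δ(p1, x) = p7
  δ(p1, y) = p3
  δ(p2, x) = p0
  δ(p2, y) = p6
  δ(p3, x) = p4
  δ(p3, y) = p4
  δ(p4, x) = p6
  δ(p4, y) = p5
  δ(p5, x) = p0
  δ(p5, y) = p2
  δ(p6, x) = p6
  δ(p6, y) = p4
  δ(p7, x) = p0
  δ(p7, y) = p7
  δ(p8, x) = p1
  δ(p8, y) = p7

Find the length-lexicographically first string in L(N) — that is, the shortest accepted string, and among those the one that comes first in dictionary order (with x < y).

yyxyy

A breadth-first search from p0 reaches an accepting state first via the path p0 → p1 → p3 → p4 → p5 → p2 on input yyxyy.
No string of length < 5 is accepted (BFS exhausts all shorter strings without reaching an accepting state), and yyxyy is the lexicographically least accepting string of length 5.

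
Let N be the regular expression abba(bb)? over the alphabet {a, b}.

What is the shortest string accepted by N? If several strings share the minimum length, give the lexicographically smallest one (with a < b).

abba

By inspection of the expression, no string of length less than 4 matches, and abba is the lexicographically first match of length 4.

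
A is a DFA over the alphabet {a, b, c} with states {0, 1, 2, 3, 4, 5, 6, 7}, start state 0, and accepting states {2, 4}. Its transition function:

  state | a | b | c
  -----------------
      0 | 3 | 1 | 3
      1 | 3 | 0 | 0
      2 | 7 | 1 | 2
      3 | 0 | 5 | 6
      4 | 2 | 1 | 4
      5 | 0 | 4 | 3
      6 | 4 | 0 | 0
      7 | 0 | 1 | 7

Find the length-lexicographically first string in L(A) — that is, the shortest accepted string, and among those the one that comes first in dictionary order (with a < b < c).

A breadth-first search from 0 reaches an accepting state first via the path 0 → 3 → 5 → 4 on input abb.
No string of length < 3 is accepted (BFS exhausts all shorter strings without reaching an accepting state), and abb is the lexicographically least accepting string of length 3.

abb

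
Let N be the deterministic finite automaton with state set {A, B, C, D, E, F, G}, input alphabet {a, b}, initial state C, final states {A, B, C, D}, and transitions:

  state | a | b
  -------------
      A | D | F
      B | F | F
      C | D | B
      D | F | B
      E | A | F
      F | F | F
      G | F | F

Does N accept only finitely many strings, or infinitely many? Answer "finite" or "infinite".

The useful states (reachable from C and able to reach an accepting state) are {B, C, D}.
Restricted to these states the transition graph has no cycle, so every accepting path has bounded length and L is finite.

finite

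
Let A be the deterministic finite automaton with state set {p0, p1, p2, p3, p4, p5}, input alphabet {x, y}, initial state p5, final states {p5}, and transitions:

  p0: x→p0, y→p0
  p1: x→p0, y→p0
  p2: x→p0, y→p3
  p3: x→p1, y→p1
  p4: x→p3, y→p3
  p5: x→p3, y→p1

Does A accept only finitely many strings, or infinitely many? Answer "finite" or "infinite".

The useful states (reachable from p5 and able to reach an accepting state) are {p5}.
Restricted to these states the transition graph has no cycle, so every accepting path has bounded length and L is finite.

finite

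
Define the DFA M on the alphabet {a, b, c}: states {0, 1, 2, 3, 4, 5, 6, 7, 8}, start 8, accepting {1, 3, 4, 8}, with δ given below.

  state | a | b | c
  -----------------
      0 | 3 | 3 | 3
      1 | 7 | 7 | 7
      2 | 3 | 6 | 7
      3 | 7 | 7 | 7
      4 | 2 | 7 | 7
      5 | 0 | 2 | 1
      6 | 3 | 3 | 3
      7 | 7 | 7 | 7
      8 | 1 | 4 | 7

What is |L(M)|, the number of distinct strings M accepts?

The useful subgraph on states {1, 2, 3, 4, 6, 8} is acyclic, so L(M) is finite; the longest accepting path visits 5 useful states, giving maximum string length 4.
Counting accepting paths from 8 by length: 1 of length 0, 2 of length 1, 1 of length 3, 3 of length 4. Total 7.

7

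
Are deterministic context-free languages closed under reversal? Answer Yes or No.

No

L = {c bⁿaⁿ : n≥0} ∪ {d b²ⁿaⁿ : n≥0} is a DCFL: the first symbol tells a deterministic PDA whether to pop one or two b's per a. Its reversal Lᴿ = {aⁿbⁿ c : n≥0} ∪ {aⁿb²ⁿ d : n≥0} is not. DCFLs are closed under right quotient by regular languages, and Lᴿ/{c, d} = {aⁿbⁿ : n≥0} ∪ {aⁿb²ⁿ : n≥0} — the standard context-free language accepted by no deterministic PDA (intuitively the machine would have to commit to a b-to-a ratio before the distinguishing marker arrives; formally, a DPDA for it would have a single run on aⁿb²ⁿ, accepting after the prefix aⁿbⁿ and accepting again after n more b's; an ordinary PDA that simulates it on a's and b's and, at any moment when it is accepting, may switch to reading only a fresh letter e while feeding each e to the simulation as a b, would accept aⁱbʲeᵏ (k≥1) exactly when both aⁱbʲ and aⁱbʲ⁺ᵏ are in the language, i.e. its language intersected with the regular set a*b*e⁺ would be exactly {aⁿbⁿeⁿ : n≥1} — impossible, since context-free languages are closed under intersection with regular sets and {aⁿbⁿeⁿ} is not context-free). So Lᴿ cannot be a DCFL.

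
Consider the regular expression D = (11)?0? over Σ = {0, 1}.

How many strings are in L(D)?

4

The expression has no Kleene star, so L(D) is finite. Expanding the alternatives gives {ε, 0, 11, 110}.
That is 1 of length 0, 1 of length 1, 1 of length 2, 1 of length 3: 4 strings in all.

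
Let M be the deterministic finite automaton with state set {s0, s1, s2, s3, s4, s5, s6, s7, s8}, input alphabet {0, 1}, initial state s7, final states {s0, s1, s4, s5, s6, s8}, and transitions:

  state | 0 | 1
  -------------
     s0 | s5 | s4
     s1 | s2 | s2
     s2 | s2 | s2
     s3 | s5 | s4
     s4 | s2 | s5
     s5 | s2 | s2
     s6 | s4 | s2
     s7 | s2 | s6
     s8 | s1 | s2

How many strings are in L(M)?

3

The useful subgraph on states {s4, s5, s6, s7} is acyclic, so L(M) is finite; the longest accepting path visits 4 useful states, giving maximum string length 3.
Counting accepting paths from s7 by length: 1 of length 1, 1 of length 2, 1 of length 3. Total 3.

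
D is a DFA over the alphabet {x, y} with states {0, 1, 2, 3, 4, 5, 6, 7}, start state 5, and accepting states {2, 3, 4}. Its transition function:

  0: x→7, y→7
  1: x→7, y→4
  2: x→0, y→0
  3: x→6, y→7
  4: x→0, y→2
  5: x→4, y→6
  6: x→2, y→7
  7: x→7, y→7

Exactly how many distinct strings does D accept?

The useful subgraph on states {2, 4, 5, 6} is acyclic, so L(D) is finite; the longest accepting path visits 3 useful states, giving maximum string length 2.
Counting accepting paths from 5 by length: 1 of length 1, 2 of length 2. Total 3.

3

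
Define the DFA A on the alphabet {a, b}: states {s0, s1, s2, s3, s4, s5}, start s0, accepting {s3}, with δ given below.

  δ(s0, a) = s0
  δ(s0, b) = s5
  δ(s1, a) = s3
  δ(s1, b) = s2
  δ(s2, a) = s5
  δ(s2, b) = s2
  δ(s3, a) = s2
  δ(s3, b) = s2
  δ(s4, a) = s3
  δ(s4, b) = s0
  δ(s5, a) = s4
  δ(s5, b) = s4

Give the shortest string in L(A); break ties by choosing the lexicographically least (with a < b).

baa

A breadth-first search from s0 reaches an accepting state first via the path s0 → s5 → s4 → s3 on input baa.
No string of length < 3 is accepted (BFS exhausts all shorter strings without reaching an accepting state), and baa is the lexicographically least accepting string of length 3.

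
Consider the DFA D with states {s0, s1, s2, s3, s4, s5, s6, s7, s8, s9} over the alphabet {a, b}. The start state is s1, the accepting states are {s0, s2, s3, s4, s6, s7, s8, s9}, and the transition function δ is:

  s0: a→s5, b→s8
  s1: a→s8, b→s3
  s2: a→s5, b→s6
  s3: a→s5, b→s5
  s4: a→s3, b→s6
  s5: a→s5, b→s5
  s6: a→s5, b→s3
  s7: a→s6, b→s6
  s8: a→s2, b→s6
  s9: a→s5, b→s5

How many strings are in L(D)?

The useful subgraph on states {s1, s2, s3, s6, s8} is acyclic, so L(D) is finite; the longest accepting path visits 5 useful states, giving maximum string length 4.
Counting accepting paths from s1 by length: 2 of length 1, 2 of length 2, 2 of length 3, 1 of length 4. Total 7.

7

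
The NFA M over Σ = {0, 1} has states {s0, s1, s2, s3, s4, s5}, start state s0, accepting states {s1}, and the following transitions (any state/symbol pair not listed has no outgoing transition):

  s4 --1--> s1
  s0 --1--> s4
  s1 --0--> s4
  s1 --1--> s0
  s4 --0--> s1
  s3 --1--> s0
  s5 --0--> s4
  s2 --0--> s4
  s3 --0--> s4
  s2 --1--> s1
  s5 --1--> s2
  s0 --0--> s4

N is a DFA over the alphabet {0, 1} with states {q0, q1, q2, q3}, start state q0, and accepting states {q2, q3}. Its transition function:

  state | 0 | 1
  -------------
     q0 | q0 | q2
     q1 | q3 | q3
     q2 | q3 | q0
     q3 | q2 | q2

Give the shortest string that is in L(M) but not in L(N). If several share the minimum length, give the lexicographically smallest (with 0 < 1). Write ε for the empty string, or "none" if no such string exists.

The string 00 is accepted by M but not by N.
No shorter string lies in the difference, and 00 is the lexicographically first length-2 string in L(M) \ L(N).

00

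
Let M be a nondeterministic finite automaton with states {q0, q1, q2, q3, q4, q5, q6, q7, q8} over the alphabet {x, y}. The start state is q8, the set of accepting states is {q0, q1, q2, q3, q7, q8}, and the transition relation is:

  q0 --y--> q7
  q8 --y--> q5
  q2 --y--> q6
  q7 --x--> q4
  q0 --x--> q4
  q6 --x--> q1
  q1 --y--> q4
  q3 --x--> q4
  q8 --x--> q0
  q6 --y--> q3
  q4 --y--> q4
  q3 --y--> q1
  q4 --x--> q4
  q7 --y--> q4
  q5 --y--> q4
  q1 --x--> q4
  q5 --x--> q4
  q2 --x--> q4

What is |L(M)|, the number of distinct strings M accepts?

The useful subgraph on states {q0, q7, q8} is acyclic, so L(M) is finite; the longest accepting path visits 3 useful states, giving maximum string length 2.
Counting accepting paths from q8 by length: 1 of length 0, 1 of length 1, 1 of length 2. Total 3.

3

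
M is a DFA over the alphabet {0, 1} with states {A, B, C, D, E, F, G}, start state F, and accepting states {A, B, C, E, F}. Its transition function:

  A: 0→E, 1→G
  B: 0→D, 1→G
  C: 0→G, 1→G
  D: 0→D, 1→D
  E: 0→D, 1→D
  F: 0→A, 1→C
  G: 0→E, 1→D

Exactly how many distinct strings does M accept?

7

The useful subgraph on states {A, C, E, F, G} is acyclic, so L(M) is finite; the longest accepting path visits 4 useful states, giving maximum string length 3.
Counting accepting paths from F by length: 1 of length 0, 2 of length 1, 1 of length 2, 3 of length 3. Total 7.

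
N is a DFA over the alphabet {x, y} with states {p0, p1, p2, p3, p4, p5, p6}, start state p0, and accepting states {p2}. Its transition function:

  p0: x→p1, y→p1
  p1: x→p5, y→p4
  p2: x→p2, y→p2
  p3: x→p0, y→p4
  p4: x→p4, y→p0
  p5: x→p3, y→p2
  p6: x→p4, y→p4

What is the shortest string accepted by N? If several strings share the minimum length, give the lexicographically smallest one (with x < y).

A breadth-first search from p0 reaches an accepting state first via the path p0 → p1 → p5 → p2 on input xxy.
No string of length < 3 is accepted (BFS exhausts all shorter strings without reaching an accepting state), and xxy is the lexicographically least accepting string of length 3.

xxy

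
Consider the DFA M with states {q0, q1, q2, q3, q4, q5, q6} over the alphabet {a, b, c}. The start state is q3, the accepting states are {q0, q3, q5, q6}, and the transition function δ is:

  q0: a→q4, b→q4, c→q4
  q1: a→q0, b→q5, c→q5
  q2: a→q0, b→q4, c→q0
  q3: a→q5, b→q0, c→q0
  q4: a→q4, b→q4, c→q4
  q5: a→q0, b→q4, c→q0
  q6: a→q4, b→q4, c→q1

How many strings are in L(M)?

6

The useful subgraph on states {q0, q3, q5} is acyclic, so L(M) is finite; the longest accepting path visits 3 useful states, giving maximum string length 2.
Counting accepting paths from q3 by length: 1 of length 0, 3 of length 1, 2 of length 2. Total 6.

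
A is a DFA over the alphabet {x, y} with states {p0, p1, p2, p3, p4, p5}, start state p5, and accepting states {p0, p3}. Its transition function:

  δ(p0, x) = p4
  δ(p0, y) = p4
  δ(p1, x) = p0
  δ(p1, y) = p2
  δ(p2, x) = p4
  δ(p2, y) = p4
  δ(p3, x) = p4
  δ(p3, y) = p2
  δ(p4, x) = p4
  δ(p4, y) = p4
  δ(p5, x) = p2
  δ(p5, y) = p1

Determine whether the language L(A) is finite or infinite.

finite

The useful states (reachable from p5 and able to reach an accepting state) are {p0, p1, p5}.
Restricted to these states the transition graph has no cycle, so every accepting path has bounded length and L is finite.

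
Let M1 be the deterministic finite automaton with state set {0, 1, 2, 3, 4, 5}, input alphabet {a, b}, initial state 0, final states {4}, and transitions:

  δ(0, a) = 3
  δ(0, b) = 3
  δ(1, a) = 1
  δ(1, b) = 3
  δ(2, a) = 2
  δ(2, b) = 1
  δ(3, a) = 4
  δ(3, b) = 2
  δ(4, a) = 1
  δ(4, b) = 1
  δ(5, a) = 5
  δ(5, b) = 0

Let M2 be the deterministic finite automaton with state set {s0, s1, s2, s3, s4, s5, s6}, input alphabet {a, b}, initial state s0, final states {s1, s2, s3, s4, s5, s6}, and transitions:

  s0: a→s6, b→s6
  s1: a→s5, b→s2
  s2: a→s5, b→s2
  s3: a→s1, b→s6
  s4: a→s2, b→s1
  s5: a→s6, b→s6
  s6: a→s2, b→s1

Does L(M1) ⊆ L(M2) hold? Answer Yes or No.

Exploring the product automaton M1 × M2 from the start pair (0, s0), following both machines on each input symbol, reaches 14 state pairs: (0, s0), (3, s6), (4, s2), (2, s1), (1, s5), (1, s2), (2, s5), (1, s6), (3, s2), (2, s6), (3, s1), (4, s5), (2, s2), (1, s1).
M1 accepts in {4} and M2 accepts in {s1, s2, s3, s4, s5, s6}. The reachable pairs whose M1-component is accepting are (4, s2), (4, s5); in each of them the M2-component is accepting too, so the product for L(M1) \ L(M2) (M1-component accepting, M2-component rejecting) has no reachable accepting pair and the difference is empty.
Hence every string in L(M1) is also in L(M2).

Yes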